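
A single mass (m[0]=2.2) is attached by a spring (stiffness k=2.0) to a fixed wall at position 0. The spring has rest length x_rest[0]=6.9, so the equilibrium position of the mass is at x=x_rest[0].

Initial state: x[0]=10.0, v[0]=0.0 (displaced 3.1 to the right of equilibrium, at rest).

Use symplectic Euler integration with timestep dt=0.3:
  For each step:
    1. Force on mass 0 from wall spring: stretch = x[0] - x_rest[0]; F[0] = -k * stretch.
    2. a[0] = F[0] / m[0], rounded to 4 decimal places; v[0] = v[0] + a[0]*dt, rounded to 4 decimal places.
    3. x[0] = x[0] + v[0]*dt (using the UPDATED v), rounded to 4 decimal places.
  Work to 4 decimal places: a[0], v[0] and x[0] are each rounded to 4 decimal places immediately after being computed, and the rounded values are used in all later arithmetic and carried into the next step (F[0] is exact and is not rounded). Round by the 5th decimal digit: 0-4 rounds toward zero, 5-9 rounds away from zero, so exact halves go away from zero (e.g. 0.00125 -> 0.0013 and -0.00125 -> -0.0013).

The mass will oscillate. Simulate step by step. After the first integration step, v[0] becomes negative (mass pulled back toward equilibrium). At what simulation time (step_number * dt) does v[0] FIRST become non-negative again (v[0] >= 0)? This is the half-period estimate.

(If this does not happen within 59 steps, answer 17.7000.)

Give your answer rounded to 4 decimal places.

Answer: 3.3000

Derivation:
Step 0: x=[10.0000] v=[0.0000]
Step 1: x=[9.7464] v=[-0.8455]
Step 2: x=[9.2599] v=[-1.6218]
Step 3: x=[8.5803] v=[-2.2654]
Step 4: x=[7.7632] v=[-2.7237]
Step 5: x=[6.8755] v=[-2.9591]
Step 6: x=[5.9898] v=[-2.9524]
Step 7: x=[5.1785] v=[-2.7042]
Step 8: x=[4.5081] v=[-2.2347]
Step 9: x=[4.0334] v=[-1.5824]
Step 10: x=[3.7932] v=[-0.8006]
Step 11: x=[3.8072] v=[0.0467]
First v>=0 after going negative at step 11, time=3.3000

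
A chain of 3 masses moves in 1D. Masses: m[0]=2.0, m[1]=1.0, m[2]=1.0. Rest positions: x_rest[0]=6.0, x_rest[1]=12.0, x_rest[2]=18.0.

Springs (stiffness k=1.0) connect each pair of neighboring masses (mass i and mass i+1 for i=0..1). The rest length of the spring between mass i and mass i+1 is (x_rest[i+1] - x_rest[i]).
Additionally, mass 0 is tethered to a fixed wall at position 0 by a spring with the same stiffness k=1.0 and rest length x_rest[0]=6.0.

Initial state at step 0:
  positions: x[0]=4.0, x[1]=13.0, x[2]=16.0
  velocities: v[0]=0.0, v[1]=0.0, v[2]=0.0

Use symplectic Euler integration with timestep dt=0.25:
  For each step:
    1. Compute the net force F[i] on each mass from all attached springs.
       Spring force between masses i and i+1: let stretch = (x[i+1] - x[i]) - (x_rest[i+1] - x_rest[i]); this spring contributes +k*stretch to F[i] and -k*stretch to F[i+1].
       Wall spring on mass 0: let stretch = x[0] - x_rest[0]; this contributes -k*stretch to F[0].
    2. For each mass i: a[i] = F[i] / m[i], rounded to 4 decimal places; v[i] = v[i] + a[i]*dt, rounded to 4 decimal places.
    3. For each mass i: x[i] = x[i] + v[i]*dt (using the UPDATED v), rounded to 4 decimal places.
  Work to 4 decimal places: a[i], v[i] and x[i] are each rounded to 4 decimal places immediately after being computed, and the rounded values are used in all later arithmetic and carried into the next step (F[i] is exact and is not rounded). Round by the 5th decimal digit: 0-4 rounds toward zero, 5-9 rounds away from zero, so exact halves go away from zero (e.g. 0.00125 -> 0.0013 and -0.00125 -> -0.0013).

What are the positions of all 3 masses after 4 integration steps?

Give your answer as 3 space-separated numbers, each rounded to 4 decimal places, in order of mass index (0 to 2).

Step 0: x=[4.0000 13.0000 16.0000] v=[0.0000 0.0000 0.0000]
Step 1: x=[4.1563 12.6250 16.1875] v=[0.6250 -1.5000 0.7500]
Step 2: x=[4.4473 11.9434 16.5274] v=[1.1641 -2.7266 1.3594]
Step 3: x=[4.8336 11.0798 16.9558] v=[1.5452 -3.4546 1.7134]
Step 4: x=[5.2641 10.1930 17.3919] v=[1.7218 -3.5472 1.7444]

Answer: 5.2641 10.1930 17.3919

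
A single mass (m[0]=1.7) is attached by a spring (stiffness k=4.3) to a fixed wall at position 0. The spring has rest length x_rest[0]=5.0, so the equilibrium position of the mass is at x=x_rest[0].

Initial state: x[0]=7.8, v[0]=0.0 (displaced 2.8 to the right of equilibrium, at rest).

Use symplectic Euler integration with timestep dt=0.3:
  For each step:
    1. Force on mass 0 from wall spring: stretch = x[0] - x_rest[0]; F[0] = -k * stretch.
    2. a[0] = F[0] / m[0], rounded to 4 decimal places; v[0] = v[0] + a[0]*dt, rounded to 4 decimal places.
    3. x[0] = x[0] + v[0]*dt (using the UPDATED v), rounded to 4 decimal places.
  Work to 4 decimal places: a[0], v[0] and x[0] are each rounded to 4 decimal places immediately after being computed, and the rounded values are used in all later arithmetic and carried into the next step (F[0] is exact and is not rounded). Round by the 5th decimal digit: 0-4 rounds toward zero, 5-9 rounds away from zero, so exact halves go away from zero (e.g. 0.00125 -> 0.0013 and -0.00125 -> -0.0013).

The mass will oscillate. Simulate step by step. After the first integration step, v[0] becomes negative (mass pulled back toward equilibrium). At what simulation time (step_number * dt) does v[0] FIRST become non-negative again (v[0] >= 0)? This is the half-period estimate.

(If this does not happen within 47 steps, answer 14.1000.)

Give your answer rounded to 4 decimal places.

Answer: 2.1000

Derivation:
Step 0: x=[7.8000] v=[0.0000]
Step 1: x=[7.1626] v=[-2.1247]
Step 2: x=[6.0329] v=[-3.7657]
Step 3: x=[4.6681] v=[-4.5495]
Step 4: x=[3.3788] v=[-4.2977]
Step 5: x=[2.4586] v=[-3.0675]
Step 6: x=[2.1169] v=[-1.1390]
Step 7: x=[2.4315] v=[1.0488]
First v>=0 after going negative at step 7, time=2.1000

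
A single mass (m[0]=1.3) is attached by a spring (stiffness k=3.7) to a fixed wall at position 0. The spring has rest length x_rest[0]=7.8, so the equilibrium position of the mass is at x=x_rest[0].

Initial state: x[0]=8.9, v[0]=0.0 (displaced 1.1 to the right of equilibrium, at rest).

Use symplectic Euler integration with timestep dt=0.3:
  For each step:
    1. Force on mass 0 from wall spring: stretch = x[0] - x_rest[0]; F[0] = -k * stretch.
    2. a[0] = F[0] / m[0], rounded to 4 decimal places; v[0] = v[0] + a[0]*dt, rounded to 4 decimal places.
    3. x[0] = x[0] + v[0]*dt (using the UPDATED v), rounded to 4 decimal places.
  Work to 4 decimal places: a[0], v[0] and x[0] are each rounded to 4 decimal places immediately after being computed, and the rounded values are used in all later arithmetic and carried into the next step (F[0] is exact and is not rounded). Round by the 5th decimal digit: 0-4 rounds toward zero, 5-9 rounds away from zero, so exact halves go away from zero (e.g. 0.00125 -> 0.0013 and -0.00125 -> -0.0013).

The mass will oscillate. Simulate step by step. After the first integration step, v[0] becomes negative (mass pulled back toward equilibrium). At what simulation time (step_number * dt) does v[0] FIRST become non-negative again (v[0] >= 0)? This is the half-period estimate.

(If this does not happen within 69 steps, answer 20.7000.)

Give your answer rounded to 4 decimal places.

Answer: 2.1000

Derivation:
Step 0: x=[8.9000] v=[0.0000]
Step 1: x=[8.6182] v=[-0.9392]
Step 2: x=[8.1269] v=[-1.6378]
Step 3: x=[7.5518] v=[-1.9169]
Step 4: x=[7.0403] v=[-1.7050]
Step 5: x=[6.7234] v=[-1.0563]
Step 6: x=[6.6823] v=[-0.1370]
Step 7: x=[6.9275] v=[0.8173]
First v>=0 after going negative at step 7, time=2.1000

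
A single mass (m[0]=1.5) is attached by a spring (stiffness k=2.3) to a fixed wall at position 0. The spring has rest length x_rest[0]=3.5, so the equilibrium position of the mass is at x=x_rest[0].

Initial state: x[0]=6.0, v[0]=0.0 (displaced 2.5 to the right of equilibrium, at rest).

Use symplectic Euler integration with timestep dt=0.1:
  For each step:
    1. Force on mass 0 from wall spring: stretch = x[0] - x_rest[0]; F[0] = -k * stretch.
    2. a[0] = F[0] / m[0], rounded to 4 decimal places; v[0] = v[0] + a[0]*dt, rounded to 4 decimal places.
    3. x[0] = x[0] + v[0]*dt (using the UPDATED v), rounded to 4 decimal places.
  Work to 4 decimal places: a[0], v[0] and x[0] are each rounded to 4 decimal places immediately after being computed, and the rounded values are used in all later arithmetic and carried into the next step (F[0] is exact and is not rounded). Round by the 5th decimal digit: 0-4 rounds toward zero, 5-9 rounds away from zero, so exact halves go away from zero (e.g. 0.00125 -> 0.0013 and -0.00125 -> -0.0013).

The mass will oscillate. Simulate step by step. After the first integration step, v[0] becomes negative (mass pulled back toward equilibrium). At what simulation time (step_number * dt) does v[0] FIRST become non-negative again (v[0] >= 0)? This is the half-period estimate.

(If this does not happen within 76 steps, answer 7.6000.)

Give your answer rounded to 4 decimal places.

Answer: 2.6000

Derivation:
Step 0: x=[6.0000] v=[0.0000]
Step 1: x=[5.9617] v=[-0.3833]
Step 2: x=[5.8856] v=[-0.7608]
Step 3: x=[5.7729] v=[-1.1266]
Step 4: x=[5.6254] v=[-1.4751]
Step 5: x=[5.4453] v=[-1.8010]
Step 6: x=[5.2354] v=[-2.0993]
Step 7: x=[4.9989] v=[-2.3654]
Step 8: x=[4.7394] v=[-2.5952]
Step 9: x=[4.4609] v=[-2.7852]
Step 10: x=[4.1677] v=[-2.9325]
Step 11: x=[3.8642] v=[-3.0349]
Step 12: x=[3.5551] v=[-3.0907]
Step 13: x=[3.2452] v=[-3.0992]
Step 14: x=[2.9392] v=[-3.0601]
Step 15: x=[2.6418] v=[-2.9741]
Step 16: x=[2.3576] v=[-2.8425]
Step 17: x=[2.0909] v=[-2.6673]
Step 18: x=[1.8458] v=[-2.4512]
Step 19: x=[1.6260] v=[-2.1976]
Step 20: x=[1.4350] v=[-1.9103]
Step 21: x=[1.2756] v=[-1.5937]
Step 22: x=[1.1503] v=[-1.2526]
Step 23: x=[1.0611] v=[-0.8923]
Step 24: x=[1.0093] v=[-0.5183]
Step 25: x=[0.9957] v=[-0.1364]
Step 26: x=[1.0205] v=[0.2476]
First v>=0 after going negative at step 26, time=2.6000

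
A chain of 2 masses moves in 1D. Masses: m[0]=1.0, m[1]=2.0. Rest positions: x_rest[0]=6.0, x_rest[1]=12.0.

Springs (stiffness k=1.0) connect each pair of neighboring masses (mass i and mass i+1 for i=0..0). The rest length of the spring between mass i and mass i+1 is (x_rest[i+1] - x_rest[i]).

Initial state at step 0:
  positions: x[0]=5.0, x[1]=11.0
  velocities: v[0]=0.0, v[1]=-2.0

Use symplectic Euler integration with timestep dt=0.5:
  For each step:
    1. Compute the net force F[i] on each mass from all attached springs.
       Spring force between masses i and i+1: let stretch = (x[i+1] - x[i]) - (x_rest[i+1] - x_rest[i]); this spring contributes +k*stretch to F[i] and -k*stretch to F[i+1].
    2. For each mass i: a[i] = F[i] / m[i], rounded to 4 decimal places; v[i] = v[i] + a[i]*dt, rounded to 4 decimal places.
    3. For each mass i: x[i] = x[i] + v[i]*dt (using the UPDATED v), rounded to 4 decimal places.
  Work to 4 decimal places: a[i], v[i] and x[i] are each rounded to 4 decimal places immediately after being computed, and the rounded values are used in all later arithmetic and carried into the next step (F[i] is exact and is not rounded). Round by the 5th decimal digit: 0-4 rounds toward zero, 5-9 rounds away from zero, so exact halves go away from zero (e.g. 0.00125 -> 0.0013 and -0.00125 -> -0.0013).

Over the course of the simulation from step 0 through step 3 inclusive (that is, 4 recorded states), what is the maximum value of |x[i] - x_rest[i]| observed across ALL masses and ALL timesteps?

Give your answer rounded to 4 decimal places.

Step 0: x=[5.0000 11.0000] v=[0.0000 -2.0000]
Step 1: x=[5.0000 10.0000] v=[0.0000 -2.0000]
Step 2: x=[4.7500 9.1250] v=[-0.5000 -1.7500]
Step 3: x=[4.0938 8.4531] v=[-1.3125 -1.3438]
Max displacement = 3.5469

Answer: 3.5469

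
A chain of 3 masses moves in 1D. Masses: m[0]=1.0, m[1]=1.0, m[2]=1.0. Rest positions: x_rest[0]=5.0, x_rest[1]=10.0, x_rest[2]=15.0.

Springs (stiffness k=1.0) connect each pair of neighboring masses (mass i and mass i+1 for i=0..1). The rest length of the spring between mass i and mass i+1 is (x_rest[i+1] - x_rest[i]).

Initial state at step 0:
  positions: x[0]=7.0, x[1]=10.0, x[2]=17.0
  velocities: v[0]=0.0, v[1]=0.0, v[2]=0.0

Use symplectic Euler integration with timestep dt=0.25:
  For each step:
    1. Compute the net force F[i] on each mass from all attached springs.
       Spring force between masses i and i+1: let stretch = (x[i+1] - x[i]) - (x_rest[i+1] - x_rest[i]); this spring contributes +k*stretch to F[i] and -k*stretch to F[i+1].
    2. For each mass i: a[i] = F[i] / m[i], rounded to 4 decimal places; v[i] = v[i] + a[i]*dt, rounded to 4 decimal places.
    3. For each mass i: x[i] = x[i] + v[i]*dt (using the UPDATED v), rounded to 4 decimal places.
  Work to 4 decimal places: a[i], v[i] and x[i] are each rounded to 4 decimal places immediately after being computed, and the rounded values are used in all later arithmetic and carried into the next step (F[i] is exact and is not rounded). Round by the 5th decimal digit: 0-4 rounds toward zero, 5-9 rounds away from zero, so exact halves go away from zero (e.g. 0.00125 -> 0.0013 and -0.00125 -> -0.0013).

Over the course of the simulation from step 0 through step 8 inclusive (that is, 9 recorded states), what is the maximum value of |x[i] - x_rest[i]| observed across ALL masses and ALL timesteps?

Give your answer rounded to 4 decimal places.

Answer: 2.6873

Derivation:
Step 0: x=[7.0000 10.0000 17.0000] v=[0.0000 0.0000 0.0000]
Step 1: x=[6.8750 10.2500 16.8750] v=[-0.5000 1.0000 -0.5000]
Step 2: x=[6.6484 10.7031 16.6484] v=[-0.9063 1.8125 -0.9063]
Step 3: x=[6.3628 11.2744 16.3628] v=[-1.1426 2.2852 -1.1426]
Step 4: x=[6.0716 11.8568 16.0716] v=[-1.1647 2.3294 -1.1647]
Step 5: x=[5.8295 12.3410 15.8295] v=[-0.9684 1.9368 -0.9684]
Step 6: x=[5.6819 12.6363 15.6819] v=[-0.5905 1.1811 -0.5905]
Step 7: x=[5.6564 12.6873 15.6564] v=[-0.1019 0.2039 -0.1019]
Step 8: x=[5.7579 12.4844 15.7579] v=[0.4058 -0.8116 0.4058]
Max displacement = 2.6873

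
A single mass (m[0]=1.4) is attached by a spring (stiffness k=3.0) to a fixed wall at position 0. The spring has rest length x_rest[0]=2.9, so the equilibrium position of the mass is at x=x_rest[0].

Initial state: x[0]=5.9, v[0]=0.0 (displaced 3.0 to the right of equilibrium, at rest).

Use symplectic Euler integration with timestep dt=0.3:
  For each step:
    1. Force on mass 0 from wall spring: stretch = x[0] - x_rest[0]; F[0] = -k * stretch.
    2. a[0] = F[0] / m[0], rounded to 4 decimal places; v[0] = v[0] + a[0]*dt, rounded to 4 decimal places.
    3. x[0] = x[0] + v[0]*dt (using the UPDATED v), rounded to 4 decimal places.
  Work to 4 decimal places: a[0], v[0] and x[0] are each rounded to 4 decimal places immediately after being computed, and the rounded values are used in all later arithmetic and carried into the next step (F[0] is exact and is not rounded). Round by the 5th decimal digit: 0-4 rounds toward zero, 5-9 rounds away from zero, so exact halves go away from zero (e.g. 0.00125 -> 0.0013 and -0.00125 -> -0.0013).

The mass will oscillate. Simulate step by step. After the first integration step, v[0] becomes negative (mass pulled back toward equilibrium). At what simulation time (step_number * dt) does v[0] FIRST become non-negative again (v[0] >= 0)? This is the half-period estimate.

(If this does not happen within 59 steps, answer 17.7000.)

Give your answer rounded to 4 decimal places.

Answer: 2.4000

Derivation:
Step 0: x=[5.9000] v=[0.0000]
Step 1: x=[5.3214] v=[-1.9286]
Step 2: x=[4.2758] v=[-3.4852]
Step 3: x=[2.9649] v=[-4.3696]
Step 4: x=[1.6415] v=[-4.4113]
Step 5: x=[0.5608] v=[-3.6023]
Step 6: x=[-0.0688] v=[-2.0985]
Step 7: x=[-0.1258] v=[-0.1900]
Step 8: x=[0.4008] v=[1.7552]
First v>=0 after going negative at step 8, time=2.4000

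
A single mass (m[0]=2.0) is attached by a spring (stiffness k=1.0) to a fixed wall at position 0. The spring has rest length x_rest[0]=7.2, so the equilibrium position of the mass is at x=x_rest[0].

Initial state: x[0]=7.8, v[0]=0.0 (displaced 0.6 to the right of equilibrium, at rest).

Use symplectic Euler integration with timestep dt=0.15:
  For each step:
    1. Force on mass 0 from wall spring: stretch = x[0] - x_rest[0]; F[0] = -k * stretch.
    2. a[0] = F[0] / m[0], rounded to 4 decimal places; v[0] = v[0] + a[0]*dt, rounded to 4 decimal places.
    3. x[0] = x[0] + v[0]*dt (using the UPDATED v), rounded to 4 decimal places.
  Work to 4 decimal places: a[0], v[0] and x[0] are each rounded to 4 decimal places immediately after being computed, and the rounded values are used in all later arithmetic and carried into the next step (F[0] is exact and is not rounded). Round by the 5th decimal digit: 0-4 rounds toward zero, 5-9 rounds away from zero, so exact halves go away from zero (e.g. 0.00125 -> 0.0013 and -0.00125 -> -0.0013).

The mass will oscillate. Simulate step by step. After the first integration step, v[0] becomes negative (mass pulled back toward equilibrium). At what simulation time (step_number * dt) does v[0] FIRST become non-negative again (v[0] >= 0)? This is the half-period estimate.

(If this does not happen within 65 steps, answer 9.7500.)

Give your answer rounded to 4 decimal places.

Answer: 4.5000

Derivation:
Step 0: x=[7.8000] v=[0.0000]
Step 1: x=[7.7933] v=[-0.0450]
Step 2: x=[7.7799] v=[-0.0895]
Step 3: x=[7.7600] v=[-0.1330]
Step 4: x=[7.7338] v=[-0.1750]
Step 5: x=[7.7016] v=[-0.2150]
Step 6: x=[7.6637] v=[-0.2526]
Step 7: x=[7.6206] v=[-0.2874]
Step 8: x=[7.5728] v=[-0.3189]
Step 9: x=[7.5208] v=[-0.3469]
Step 10: x=[7.4652] v=[-0.3710]
Step 11: x=[7.4066] v=[-0.3909]
Step 12: x=[7.3456] v=[-0.4064]
Step 13: x=[7.2830] v=[-0.4173]
Step 14: x=[7.2195] v=[-0.4235]
Step 15: x=[7.1558] v=[-0.4250]
Step 16: x=[7.0925] v=[-0.4217]
Step 17: x=[7.0305] v=[-0.4136]
Step 18: x=[6.9704] v=[-0.4009]
Step 19: x=[6.9128] v=[-0.3837]
Step 20: x=[6.8585] v=[-0.3622]
Step 21: x=[6.8080] v=[-0.3366]
Step 22: x=[6.7619] v=[-0.3072]
Step 23: x=[6.7208] v=[-0.2743]
Step 24: x=[6.6850] v=[-0.2384]
Step 25: x=[6.6550] v=[-0.1998]
Step 26: x=[6.6312] v=[-0.1589]
Step 27: x=[6.6138] v=[-0.1162]
Step 28: x=[6.6030] v=[-0.0722]
Step 29: x=[6.5989] v=[-0.0274]
Step 30: x=[6.6016] v=[0.0177]
First v>=0 after going negative at step 30, time=4.5000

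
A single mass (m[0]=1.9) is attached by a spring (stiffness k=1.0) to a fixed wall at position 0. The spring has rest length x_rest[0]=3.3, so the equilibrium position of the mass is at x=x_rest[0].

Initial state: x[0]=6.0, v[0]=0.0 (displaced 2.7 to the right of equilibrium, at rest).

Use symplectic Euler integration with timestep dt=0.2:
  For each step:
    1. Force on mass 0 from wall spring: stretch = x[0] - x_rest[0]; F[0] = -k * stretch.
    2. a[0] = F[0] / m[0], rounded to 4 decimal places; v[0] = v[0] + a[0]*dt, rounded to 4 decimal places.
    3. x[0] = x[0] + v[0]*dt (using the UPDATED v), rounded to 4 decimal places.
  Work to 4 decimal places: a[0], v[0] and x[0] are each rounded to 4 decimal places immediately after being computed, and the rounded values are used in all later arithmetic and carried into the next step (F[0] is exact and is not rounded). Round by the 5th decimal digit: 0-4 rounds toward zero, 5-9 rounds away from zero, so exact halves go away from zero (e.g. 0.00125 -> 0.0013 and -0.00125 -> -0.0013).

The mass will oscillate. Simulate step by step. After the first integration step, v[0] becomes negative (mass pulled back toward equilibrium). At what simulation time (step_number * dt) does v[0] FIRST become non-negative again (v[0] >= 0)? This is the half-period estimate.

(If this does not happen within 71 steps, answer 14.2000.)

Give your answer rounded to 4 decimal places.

Answer: 4.4000

Derivation:
Step 0: x=[6.0000] v=[0.0000]
Step 1: x=[5.9432] v=[-0.2842]
Step 2: x=[5.8307] v=[-0.5624]
Step 3: x=[5.6649] v=[-0.8288]
Step 4: x=[5.4494] v=[-1.0777]
Step 5: x=[5.1886] v=[-1.3040]
Step 6: x=[4.8880] v=[-1.5028]
Step 7: x=[4.5540] v=[-1.6700]
Step 8: x=[4.1936] v=[-1.8020]
Step 9: x=[3.8144] v=[-1.8961]
Step 10: x=[3.4244] v=[-1.9502]
Step 11: x=[3.0317] v=[-1.9633]
Step 12: x=[2.6447] v=[-1.9351]
Step 13: x=[2.2715] v=[-1.8661]
Step 14: x=[1.9199] v=[-1.7578]
Step 15: x=[1.5974] v=[-1.6125]
Step 16: x=[1.3107] v=[-1.4333]
Step 17: x=[1.0659] v=[-1.2239]
Step 18: x=[0.8682] v=[-0.9887]
Step 19: x=[0.7217] v=[-0.7327]
Step 20: x=[0.6294] v=[-0.4613]
Step 21: x=[0.5934] v=[-0.1802]
Step 22: x=[0.6143] v=[0.1047]
First v>=0 after going negative at step 22, time=4.4000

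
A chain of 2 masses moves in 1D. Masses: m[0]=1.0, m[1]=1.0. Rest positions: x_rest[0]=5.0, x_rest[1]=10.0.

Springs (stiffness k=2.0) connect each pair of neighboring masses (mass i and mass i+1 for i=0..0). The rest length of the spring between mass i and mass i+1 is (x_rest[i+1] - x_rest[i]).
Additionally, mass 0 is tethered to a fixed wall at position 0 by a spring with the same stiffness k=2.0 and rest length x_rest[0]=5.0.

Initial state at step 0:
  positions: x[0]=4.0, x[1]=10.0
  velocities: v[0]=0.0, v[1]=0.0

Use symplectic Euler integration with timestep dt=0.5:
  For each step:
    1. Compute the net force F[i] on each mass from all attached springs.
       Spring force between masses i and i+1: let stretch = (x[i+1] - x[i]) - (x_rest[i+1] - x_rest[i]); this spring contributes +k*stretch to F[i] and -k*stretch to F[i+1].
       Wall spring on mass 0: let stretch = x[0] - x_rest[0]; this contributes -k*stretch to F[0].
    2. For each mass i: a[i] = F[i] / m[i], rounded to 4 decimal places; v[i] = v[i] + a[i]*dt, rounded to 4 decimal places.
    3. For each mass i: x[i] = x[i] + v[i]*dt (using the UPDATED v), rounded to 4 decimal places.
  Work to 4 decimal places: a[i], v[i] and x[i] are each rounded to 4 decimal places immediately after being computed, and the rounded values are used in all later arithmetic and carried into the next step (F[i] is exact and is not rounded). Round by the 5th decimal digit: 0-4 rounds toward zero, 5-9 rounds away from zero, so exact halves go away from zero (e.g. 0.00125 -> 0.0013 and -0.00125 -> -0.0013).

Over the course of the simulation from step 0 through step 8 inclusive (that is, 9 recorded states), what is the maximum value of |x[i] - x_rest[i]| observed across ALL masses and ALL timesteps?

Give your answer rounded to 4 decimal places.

Answer: 1.1250

Derivation:
Step 0: x=[4.0000 10.0000] v=[0.0000 0.0000]
Step 1: x=[5.0000 9.5000] v=[2.0000 -1.0000]
Step 2: x=[5.7500 9.2500] v=[1.5000 -0.5000]
Step 3: x=[5.3750 9.7500] v=[-0.7500 1.0000]
Step 4: x=[4.5000 10.5625] v=[-1.7500 1.6250]
Step 5: x=[4.4063 10.8438] v=[-0.1875 0.5625]
Step 6: x=[5.3282 10.4063] v=[1.8437 -0.8750]
Step 7: x=[6.1250 9.9298] v=[1.5936 -0.9531]
Step 8: x=[5.7617 10.0509] v=[-0.7266 0.2421]
Max displacement = 1.1250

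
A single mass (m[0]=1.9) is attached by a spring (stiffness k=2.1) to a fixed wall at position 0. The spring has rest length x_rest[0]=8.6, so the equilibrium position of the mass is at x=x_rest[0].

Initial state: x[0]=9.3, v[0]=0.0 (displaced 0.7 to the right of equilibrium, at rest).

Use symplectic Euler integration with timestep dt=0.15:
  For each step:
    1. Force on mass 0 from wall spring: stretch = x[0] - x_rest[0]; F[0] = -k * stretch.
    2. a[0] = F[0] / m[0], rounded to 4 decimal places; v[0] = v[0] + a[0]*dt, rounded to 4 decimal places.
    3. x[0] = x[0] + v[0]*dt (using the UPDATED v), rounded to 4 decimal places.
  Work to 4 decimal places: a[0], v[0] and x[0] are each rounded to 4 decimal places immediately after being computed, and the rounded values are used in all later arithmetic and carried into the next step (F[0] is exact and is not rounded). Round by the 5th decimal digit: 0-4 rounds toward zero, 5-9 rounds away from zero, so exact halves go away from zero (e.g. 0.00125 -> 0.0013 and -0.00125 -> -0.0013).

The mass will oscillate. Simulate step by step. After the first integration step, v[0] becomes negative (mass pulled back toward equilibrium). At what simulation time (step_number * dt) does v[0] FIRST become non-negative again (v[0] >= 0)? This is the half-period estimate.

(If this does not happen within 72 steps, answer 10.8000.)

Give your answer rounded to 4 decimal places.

Answer: 3.0000

Derivation:
Step 0: x=[9.3000] v=[0.0000]
Step 1: x=[9.2826] v=[-0.1161]
Step 2: x=[9.2482] v=[-0.2293]
Step 3: x=[9.1977] v=[-0.3368]
Step 4: x=[9.1323] v=[-0.4359]
Step 5: x=[9.0537] v=[-0.5241]
Step 6: x=[8.9638] v=[-0.5993]
Step 7: x=[8.8649] v=[-0.6596]
Step 8: x=[8.7594] v=[-0.7035]
Step 9: x=[8.6499] v=[-0.7299]
Step 10: x=[8.5392] v=[-0.7382]
Step 11: x=[8.4300] v=[-0.7281]
Step 12: x=[8.3250] v=[-0.6999]
Step 13: x=[8.2269] v=[-0.6543]
Step 14: x=[8.1380] v=[-0.5924]
Step 15: x=[8.0606] v=[-0.5158]
Step 16: x=[7.9966] v=[-0.4264]
Step 17: x=[7.9476] v=[-0.3264]
Step 18: x=[7.9149] v=[-0.2182]
Step 19: x=[7.8992] v=[-0.1046]
Step 20: x=[7.9009] v=[0.0116]
First v>=0 after going negative at step 20, time=3.0000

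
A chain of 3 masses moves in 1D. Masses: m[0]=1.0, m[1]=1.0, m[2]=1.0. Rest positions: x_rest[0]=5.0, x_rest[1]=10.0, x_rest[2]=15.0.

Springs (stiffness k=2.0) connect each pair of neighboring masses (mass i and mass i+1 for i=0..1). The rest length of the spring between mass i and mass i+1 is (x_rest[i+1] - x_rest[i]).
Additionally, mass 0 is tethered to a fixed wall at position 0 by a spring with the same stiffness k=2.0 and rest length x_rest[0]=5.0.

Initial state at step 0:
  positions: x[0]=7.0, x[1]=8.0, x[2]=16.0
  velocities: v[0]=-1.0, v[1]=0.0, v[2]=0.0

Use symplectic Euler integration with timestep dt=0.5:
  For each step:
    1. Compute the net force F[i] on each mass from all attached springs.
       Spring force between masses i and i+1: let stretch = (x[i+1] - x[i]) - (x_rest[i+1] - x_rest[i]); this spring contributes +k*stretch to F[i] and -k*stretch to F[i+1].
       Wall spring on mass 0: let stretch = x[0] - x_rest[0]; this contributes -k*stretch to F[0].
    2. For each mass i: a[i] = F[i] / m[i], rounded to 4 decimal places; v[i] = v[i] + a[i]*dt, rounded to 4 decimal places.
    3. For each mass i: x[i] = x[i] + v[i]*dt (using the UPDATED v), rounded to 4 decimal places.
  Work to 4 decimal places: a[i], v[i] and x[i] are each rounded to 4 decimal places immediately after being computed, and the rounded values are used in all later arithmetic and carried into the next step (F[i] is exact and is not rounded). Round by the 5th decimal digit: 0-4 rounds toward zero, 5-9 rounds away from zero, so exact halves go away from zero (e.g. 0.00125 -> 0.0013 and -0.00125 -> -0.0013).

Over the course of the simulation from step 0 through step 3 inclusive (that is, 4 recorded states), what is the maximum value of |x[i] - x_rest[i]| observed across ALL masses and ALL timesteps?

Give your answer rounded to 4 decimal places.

Step 0: x=[7.0000 8.0000 16.0000] v=[-1.0000 0.0000 0.0000]
Step 1: x=[3.5000 11.5000 14.5000] v=[-7.0000 7.0000 -3.0000]
Step 2: x=[2.2500 12.5000 14.0000] v=[-2.5000 2.0000 -1.0000]
Step 3: x=[5.0000 9.1250 15.2500] v=[5.5000 -6.7500 2.5000]
Max displacement = 2.7500

Answer: 2.7500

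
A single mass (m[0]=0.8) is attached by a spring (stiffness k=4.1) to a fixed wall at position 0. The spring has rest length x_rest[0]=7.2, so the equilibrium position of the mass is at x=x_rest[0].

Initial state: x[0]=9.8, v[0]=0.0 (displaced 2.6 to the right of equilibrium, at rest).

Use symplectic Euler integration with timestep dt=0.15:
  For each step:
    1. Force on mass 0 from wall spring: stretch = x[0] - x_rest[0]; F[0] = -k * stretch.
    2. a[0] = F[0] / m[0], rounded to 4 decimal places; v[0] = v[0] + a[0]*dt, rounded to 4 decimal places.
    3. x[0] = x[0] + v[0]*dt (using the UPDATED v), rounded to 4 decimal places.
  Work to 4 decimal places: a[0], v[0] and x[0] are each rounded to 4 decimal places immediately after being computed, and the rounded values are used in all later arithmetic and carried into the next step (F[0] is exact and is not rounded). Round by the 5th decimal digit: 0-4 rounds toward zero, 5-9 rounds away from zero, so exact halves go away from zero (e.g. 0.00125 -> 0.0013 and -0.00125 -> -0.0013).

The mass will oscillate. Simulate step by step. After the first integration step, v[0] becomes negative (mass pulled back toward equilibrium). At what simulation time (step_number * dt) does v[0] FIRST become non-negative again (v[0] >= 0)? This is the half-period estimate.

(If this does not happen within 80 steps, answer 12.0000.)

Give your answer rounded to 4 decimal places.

Step 0: x=[9.8000] v=[0.0000]
Step 1: x=[9.5002] v=[-1.9988]
Step 2: x=[8.9351] v=[-3.7671]
Step 3: x=[8.1700] v=[-5.1010]
Step 4: x=[7.2930] v=[-5.8467]
Step 5: x=[6.4053] v=[-5.9182]
Step 6: x=[5.6092] v=[-5.3073]
Step 7: x=[4.9965] v=[-4.0844]
Step 8: x=[4.6379] v=[-2.3905]
Step 9: x=[4.5748] v=[-0.4209]
Step 10: x=[4.8144] v=[1.5972]
First v>=0 after going negative at step 10, time=1.5000

Answer: 1.5000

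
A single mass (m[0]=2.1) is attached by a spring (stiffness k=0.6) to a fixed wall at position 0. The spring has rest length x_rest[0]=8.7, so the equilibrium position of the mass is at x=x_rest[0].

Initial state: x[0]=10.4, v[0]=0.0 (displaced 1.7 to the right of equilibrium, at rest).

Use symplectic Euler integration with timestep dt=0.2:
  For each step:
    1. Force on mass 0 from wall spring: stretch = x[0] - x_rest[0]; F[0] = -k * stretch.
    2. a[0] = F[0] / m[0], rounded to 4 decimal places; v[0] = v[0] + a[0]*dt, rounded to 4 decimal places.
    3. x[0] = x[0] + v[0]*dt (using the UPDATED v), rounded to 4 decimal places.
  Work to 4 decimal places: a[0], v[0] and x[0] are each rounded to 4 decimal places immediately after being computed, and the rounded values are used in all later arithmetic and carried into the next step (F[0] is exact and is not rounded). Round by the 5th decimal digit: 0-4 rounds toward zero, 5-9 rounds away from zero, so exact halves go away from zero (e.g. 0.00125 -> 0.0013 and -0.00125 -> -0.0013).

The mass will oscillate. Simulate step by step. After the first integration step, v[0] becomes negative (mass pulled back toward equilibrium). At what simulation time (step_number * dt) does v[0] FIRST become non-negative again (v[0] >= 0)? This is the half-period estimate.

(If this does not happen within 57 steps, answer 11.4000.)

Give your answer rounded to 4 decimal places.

Answer: 6.0000

Derivation:
Step 0: x=[10.4000] v=[0.0000]
Step 1: x=[10.3806] v=[-0.0971]
Step 2: x=[10.3420] v=[-0.1931]
Step 3: x=[10.2846] v=[-0.2869]
Step 4: x=[10.2091] v=[-0.3774]
Step 5: x=[10.1164] v=[-0.4636]
Step 6: x=[10.0075] v=[-0.5445]
Step 7: x=[9.8837] v=[-0.6192]
Step 8: x=[9.7463] v=[-0.6868]
Step 9: x=[9.5970] v=[-0.7466]
Step 10: x=[9.4374] v=[-0.7979]
Step 11: x=[9.2694] v=[-0.8400]
Step 12: x=[9.0949] v=[-0.8725]
Step 13: x=[8.9159] v=[-0.8951]
Step 14: x=[8.7344] v=[-0.9074]
Step 15: x=[8.5525] v=[-0.9094]
Step 16: x=[8.3723] v=[-0.9010]
Step 17: x=[8.1958] v=[-0.8823]
Step 18: x=[8.0251] v=[-0.8535]
Step 19: x=[7.8621] v=[-0.8149]
Step 20: x=[7.7087] v=[-0.7670]
Step 21: x=[7.5666] v=[-0.7104]
Step 22: x=[7.4375] v=[-0.6456]
Step 23: x=[7.3228] v=[-0.5735]
Step 24: x=[7.2238] v=[-0.4948]
Step 25: x=[7.1417] v=[-0.4104]
Step 26: x=[7.0774] v=[-0.3214]
Step 27: x=[7.0317] v=[-0.2287]
Step 28: x=[7.0050] v=[-0.1334]
Step 29: x=[6.9977] v=[-0.0365]
Step 30: x=[7.0099] v=[0.0608]
First v>=0 after going negative at step 30, time=6.0000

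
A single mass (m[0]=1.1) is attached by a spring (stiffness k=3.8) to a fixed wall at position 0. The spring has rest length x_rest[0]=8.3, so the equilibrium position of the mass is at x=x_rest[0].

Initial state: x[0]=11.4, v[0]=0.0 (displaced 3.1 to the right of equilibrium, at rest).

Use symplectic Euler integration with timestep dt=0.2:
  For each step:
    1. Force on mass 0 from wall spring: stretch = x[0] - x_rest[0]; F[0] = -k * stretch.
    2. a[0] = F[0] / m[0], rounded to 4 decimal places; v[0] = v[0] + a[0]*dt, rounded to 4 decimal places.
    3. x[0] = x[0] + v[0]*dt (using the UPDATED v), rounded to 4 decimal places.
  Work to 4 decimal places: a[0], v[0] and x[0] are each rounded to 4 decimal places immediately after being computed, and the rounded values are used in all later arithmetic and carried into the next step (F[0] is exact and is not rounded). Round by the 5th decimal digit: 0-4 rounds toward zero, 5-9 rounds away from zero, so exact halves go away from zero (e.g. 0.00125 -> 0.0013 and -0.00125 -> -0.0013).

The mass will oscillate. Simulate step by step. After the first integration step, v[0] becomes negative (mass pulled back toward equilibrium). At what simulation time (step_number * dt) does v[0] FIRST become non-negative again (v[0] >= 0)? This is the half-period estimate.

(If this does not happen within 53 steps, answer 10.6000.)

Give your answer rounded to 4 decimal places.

Step 0: x=[11.4000] v=[0.0000]
Step 1: x=[10.9716] v=[-2.1418]
Step 2: x=[10.1741] v=[-3.9876]
Step 3: x=[9.1176] v=[-5.2824]
Step 4: x=[7.9481] v=[-5.8473]
Step 5: x=[6.8273] v=[-5.6042]
Step 6: x=[5.9100] v=[-4.5867]
Step 7: x=[5.3229] v=[-2.9354]
Step 8: x=[5.1472] v=[-0.8785]
Step 9: x=[5.4072] v=[1.2998]
First v>=0 after going negative at step 9, time=1.8000

Answer: 1.8000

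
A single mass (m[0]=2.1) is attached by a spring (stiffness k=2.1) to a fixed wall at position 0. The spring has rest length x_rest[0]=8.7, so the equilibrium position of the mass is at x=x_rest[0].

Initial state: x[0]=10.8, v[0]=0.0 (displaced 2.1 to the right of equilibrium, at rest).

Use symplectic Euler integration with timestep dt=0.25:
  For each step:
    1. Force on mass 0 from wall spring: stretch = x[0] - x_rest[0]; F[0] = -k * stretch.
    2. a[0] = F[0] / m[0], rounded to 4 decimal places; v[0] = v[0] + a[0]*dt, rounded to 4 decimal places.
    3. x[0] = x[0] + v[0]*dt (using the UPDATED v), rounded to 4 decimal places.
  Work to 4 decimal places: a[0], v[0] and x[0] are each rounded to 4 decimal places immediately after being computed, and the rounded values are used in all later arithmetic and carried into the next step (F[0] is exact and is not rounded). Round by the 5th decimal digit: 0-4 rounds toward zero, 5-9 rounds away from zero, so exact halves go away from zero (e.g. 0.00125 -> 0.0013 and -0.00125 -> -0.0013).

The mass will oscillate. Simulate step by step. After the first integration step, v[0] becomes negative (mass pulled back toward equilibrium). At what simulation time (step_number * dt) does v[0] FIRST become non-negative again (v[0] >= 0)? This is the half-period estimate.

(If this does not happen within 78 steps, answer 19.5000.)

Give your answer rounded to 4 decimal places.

Step 0: x=[10.8000] v=[0.0000]
Step 1: x=[10.6688] v=[-0.5250]
Step 2: x=[10.4145] v=[-1.0172]
Step 3: x=[10.0531] v=[-1.4458]
Step 4: x=[9.6071] v=[-1.7841]
Step 5: x=[9.1044] v=[-2.0109]
Step 6: x=[8.5764] v=[-2.1120]
Step 7: x=[8.0561] v=[-2.0811]
Step 8: x=[7.5761] v=[-1.9201]
Step 9: x=[7.1663] v=[-1.6391]
Step 10: x=[6.8524] v=[-1.2557]
Step 11: x=[6.6540] v=[-0.7938]
Step 12: x=[6.5834] v=[-0.2823]
Step 13: x=[6.6451] v=[0.2469]
First v>=0 after going negative at step 13, time=3.2500

Answer: 3.2500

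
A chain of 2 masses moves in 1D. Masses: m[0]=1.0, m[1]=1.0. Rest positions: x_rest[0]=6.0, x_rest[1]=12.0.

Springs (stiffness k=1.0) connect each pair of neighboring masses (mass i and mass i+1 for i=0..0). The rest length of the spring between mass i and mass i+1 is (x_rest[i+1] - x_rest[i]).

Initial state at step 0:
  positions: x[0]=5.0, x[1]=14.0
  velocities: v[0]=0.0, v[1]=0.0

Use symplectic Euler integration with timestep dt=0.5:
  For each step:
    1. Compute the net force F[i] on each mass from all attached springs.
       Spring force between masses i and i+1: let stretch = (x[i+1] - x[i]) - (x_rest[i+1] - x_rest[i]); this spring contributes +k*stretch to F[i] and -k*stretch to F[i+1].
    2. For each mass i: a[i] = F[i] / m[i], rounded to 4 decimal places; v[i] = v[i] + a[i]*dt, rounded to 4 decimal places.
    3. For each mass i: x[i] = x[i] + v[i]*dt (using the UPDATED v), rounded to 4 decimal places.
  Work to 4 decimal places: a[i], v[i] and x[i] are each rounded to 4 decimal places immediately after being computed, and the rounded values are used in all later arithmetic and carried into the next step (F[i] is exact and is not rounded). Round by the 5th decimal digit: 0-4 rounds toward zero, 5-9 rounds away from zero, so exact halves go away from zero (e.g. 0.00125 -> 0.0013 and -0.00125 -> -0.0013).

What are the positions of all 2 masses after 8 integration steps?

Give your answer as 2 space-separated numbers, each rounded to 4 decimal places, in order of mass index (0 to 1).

Step 0: x=[5.0000 14.0000] v=[0.0000 0.0000]
Step 1: x=[5.7500 13.2500] v=[1.5000 -1.5000]
Step 2: x=[6.8750 12.1250] v=[2.2500 -2.2500]
Step 3: x=[7.8125 11.1875] v=[1.8750 -1.8750]
Step 4: x=[8.0938 10.9063] v=[0.5625 -0.5625]
Step 5: x=[7.5782 11.4220] v=[-1.0313 1.0313]
Step 6: x=[6.5235 12.4767] v=[-2.1094 2.1094]
Step 7: x=[5.4571 13.5431] v=[-2.1328 2.1328]
Step 8: x=[4.9122 14.0880] v=[-1.0898 1.0898]

Answer: 4.9122 14.0880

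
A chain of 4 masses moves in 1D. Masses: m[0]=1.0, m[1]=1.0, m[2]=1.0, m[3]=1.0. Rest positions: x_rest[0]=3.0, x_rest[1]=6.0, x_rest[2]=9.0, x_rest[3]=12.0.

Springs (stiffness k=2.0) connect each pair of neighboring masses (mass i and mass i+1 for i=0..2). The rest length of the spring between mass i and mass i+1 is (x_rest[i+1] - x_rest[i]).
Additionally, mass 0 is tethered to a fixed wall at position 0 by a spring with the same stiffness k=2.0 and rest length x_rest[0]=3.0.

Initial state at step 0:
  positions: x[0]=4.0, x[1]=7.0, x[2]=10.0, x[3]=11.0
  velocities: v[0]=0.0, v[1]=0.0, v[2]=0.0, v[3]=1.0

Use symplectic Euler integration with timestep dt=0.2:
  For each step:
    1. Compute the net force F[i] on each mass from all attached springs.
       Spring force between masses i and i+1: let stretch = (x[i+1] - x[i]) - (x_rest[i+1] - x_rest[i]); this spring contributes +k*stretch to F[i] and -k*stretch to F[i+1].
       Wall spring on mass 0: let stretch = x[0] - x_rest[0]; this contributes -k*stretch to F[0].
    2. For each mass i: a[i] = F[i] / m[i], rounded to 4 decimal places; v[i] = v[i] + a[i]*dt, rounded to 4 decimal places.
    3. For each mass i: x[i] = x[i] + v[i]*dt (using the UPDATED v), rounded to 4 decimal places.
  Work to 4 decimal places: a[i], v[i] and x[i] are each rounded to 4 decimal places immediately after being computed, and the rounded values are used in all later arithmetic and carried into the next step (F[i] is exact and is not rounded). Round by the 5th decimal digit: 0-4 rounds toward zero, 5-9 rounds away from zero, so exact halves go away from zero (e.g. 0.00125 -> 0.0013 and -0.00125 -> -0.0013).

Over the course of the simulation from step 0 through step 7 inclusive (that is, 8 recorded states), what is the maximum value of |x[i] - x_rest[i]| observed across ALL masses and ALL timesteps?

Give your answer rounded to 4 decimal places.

Step 0: x=[4.0000 7.0000 10.0000 11.0000] v=[0.0000 0.0000 0.0000 1.0000]
Step 1: x=[3.9200 7.0000 9.8400 11.3600] v=[-0.4000 0.0000 -0.8000 1.8000]
Step 2: x=[3.7728 6.9808 9.5744 11.8384] v=[-0.7360 -0.0960 -1.3280 2.3920]
Step 3: x=[3.5804 6.9124 9.2824 12.3757] v=[-0.9619 -0.3418 -1.4598 2.6864]
Step 4: x=[3.3681 6.7671 9.0483 12.9055] v=[-1.0613 -0.7266 -1.1705 2.6491]
Step 5: x=[3.1583 6.5324 8.9403 13.3667] v=[-1.0489 -1.1737 -0.5401 2.3062]
Step 6: x=[2.9658 6.2204 8.9938 13.7138] v=[-0.9626 -1.5602 0.2673 1.7356]
Step 7: x=[2.7964 5.8699 9.2030 13.9233] v=[-0.8471 -1.7527 1.0459 1.0476]
Max displacement = 1.9233

Answer: 1.9233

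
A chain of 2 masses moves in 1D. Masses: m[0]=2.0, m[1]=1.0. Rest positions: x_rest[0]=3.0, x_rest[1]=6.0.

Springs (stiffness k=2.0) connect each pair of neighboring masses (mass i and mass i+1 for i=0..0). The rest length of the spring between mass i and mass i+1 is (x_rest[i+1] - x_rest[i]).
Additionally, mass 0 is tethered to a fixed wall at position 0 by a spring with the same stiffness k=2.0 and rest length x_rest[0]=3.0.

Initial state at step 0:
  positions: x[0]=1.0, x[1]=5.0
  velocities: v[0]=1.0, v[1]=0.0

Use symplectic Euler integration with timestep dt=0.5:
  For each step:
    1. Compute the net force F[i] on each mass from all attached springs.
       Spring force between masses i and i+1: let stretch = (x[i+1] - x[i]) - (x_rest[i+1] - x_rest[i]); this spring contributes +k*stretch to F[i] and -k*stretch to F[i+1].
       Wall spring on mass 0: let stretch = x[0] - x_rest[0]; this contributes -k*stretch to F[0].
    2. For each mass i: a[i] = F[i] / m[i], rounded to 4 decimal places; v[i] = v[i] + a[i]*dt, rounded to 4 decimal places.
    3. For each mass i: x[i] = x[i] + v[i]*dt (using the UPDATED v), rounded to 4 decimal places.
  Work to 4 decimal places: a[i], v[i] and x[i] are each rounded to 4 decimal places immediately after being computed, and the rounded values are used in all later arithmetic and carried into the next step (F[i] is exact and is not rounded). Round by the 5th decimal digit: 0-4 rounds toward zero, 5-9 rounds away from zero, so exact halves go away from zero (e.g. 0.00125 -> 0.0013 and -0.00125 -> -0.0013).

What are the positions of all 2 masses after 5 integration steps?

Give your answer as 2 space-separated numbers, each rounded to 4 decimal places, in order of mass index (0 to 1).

Step 0: x=[1.0000 5.0000] v=[1.0000 0.0000]
Step 1: x=[2.2500 4.5000] v=[2.5000 -1.0000]
Step 2: x=[3.5000 4.3750] v=[2.5000 -0.2500]
Step 3: x=[4.0938 5.3125] v=[1.1875 1.8750]
Step 4: x=[3.9688 7.1407] v=[-0.2501 3.6563]
Step 5: x=[3.6445 8.8829] v=[-0.6486 3.4844]

Answer: 3.6445 8.8829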